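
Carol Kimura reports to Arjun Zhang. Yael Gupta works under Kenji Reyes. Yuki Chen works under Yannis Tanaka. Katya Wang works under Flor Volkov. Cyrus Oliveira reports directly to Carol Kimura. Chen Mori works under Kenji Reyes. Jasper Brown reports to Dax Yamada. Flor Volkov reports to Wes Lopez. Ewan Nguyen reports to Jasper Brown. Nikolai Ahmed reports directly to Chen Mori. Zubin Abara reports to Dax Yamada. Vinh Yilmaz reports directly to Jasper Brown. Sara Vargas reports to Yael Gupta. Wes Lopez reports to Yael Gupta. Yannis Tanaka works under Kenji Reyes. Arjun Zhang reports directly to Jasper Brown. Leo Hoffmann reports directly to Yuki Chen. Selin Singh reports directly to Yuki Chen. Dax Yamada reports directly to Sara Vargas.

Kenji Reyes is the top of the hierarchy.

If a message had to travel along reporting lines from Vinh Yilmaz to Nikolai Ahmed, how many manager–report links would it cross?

Vinh Yilmaz is 5 levels below Kenji Reyes, and Nikolai Ahmed is 2 levels below Kenji Reyes (their lowest common manager). The shortest path runs up from Vinh Yilmaz to Kenji Reyes and back down to Nikolai Ahmed: 5 + 2 = 7 links.

7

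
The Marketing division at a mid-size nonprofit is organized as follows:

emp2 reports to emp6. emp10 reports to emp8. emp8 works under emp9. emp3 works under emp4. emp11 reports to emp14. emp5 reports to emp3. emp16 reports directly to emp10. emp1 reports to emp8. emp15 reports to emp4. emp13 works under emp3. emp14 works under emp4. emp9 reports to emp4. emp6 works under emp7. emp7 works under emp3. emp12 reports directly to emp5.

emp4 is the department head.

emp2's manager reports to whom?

emp2 reports to emp6, and emp6 reports to emp7. So emp2's skip-level manager is emp7.

emp7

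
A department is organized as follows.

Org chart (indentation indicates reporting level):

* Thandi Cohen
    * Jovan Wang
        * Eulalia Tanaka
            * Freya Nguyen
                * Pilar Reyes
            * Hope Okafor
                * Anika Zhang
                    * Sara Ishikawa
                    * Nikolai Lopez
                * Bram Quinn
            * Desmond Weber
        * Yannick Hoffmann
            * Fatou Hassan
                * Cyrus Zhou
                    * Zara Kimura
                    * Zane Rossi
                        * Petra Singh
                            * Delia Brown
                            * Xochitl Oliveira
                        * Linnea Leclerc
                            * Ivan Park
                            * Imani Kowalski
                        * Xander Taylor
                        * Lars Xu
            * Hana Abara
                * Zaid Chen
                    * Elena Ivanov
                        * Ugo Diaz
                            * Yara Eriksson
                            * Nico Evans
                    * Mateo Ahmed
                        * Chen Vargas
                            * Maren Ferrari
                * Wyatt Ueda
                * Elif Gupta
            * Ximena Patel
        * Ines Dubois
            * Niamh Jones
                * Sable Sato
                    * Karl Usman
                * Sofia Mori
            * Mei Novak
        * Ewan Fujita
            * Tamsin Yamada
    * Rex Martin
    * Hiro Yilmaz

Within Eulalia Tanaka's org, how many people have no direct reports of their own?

The people in Eulalia Tanaka's organization with no one reporting to them are Desmond Weber, Bram Quinn, Nikolai Lopez, Sara Ishikawa, Pilar Reyes. That is 5.

5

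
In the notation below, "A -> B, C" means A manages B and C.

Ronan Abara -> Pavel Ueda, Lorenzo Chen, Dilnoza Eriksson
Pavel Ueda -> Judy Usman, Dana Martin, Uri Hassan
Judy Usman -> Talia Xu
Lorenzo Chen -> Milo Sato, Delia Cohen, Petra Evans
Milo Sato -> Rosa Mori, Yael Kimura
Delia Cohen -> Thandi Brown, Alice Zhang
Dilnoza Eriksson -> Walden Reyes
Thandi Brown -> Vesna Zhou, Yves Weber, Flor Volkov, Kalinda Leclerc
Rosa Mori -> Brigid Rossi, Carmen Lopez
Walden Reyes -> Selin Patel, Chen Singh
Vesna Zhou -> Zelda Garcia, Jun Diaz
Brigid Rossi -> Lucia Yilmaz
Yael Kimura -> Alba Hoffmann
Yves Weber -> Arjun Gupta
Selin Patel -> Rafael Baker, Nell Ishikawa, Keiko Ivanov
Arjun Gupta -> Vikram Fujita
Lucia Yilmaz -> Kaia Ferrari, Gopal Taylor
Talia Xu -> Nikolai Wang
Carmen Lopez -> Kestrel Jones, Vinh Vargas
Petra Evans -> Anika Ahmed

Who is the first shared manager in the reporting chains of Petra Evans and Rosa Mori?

Petra Evans's chain of managers is Lorenzo Chen, Ronan Abara. Rosa Mori's chain of managers is Milo Sato, Lorenzo Chen, Ronan Abara. The first manager that appears in both chains is Lorenzo Chen.

Lorenzo Chen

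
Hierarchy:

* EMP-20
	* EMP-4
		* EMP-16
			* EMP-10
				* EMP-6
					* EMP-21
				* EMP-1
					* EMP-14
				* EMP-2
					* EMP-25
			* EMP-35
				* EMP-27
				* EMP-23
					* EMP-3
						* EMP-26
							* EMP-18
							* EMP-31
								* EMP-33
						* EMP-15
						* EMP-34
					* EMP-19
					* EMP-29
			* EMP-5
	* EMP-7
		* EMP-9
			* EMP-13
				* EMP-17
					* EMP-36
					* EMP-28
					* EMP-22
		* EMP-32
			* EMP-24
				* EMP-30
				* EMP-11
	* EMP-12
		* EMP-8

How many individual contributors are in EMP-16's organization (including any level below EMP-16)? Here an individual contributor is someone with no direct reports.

The people in EMP-16's organization with no one reporting to them are EMP-5, EMP-29, EMP-19, EMP-34, EMP-15, EMP-33, EMP-18, EMP-27, EMP-25, EMP-14, EMP-21. That is 11.

11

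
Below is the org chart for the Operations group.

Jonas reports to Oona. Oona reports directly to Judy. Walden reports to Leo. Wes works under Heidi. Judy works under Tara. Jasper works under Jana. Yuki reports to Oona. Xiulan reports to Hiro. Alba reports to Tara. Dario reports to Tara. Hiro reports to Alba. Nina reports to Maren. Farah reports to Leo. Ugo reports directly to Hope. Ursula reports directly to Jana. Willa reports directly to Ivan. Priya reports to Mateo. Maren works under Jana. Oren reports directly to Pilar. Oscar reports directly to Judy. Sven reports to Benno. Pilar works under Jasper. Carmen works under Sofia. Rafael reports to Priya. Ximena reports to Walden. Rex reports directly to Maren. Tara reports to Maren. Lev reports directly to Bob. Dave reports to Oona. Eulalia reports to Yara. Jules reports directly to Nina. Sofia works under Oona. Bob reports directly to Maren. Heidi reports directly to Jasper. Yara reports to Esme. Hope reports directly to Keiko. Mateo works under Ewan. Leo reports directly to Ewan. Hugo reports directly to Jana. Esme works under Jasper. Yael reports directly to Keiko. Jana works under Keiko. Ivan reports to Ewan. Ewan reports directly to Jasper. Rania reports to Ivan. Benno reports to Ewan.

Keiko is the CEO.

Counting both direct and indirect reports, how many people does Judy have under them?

Judy directly manages Oona, Oscar. Under Oona: Dave, Jonas, Sofia, Carmen, Yuki (5). Oscar has no reports. So Judy's organization is 2 direct reports plus everyone under them: 6 + 1 = 7.

7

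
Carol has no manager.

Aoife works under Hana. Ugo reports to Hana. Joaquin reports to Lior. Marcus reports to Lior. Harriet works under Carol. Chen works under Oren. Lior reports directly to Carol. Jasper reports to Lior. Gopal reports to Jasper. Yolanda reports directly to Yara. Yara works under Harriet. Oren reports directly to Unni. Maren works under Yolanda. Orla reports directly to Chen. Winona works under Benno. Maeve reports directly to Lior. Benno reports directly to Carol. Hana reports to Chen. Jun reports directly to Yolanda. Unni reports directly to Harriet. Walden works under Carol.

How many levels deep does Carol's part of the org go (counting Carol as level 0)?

The longest chain under Carol runs Carol → Harriet → Unni → Oren → Chen → Hana → Aoife, which is 6 levels below Carol.

6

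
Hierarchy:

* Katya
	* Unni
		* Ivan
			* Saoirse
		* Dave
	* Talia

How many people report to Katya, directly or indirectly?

5

Katya directly manages Unni, Talia. Under Unni: Dave, Ivan, Saoirse (3). Talia has no reports. So Katya's organization is 2 direct reports plus everyone under them: 4 + 1 = 5.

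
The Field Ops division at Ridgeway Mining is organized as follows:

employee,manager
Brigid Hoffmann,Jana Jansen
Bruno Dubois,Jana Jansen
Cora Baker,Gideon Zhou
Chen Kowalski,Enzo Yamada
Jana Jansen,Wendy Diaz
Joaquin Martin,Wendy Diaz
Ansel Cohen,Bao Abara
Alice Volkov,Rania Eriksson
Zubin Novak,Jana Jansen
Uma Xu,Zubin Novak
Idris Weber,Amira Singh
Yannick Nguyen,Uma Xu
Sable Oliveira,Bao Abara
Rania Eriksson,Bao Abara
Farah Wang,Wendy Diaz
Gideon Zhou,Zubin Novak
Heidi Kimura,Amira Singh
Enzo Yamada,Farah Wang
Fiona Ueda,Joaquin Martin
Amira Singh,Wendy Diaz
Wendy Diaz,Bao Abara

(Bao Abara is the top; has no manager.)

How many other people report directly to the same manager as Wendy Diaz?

3

Wendy Diaz reports to Bao Abara. Bao Abara's other direct reports are Rania Eriksson, Sable Oliveira, Ansel Cohen — 3 peers.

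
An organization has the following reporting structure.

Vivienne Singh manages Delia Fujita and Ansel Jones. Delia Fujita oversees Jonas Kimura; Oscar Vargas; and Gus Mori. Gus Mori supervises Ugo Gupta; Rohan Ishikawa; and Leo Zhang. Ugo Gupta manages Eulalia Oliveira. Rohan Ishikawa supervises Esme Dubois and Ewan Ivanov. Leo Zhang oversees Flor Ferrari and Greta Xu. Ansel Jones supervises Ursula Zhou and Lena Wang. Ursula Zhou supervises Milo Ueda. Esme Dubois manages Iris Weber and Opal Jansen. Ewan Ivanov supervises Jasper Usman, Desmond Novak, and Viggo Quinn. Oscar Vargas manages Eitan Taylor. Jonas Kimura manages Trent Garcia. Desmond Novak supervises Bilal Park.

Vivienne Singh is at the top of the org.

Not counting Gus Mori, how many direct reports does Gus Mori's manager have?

Gus Mori reports to Delia Fujita. Delia Fujita's other direct reports are Oscar Vargas, Jonas Kimura — 2 peers.

2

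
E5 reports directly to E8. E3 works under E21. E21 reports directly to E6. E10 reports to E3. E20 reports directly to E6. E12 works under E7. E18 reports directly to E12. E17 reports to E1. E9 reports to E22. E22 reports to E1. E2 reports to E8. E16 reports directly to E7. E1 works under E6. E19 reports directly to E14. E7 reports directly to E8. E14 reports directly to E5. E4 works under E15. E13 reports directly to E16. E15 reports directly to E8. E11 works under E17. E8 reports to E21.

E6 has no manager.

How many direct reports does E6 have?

E6 directly manages E1, E21, E20. That is 3 direct reports.

3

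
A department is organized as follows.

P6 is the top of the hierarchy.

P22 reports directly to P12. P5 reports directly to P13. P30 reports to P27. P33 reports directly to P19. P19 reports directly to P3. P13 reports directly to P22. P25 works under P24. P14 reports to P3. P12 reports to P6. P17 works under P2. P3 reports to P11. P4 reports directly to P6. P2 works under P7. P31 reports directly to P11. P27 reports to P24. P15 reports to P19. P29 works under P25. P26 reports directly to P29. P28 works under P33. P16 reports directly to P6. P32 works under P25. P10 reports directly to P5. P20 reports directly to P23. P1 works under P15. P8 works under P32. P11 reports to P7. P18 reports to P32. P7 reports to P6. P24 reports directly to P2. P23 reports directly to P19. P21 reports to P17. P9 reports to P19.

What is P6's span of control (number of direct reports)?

P6 directly manages P7, P12, P16, P4. That is 4 direct reports.

4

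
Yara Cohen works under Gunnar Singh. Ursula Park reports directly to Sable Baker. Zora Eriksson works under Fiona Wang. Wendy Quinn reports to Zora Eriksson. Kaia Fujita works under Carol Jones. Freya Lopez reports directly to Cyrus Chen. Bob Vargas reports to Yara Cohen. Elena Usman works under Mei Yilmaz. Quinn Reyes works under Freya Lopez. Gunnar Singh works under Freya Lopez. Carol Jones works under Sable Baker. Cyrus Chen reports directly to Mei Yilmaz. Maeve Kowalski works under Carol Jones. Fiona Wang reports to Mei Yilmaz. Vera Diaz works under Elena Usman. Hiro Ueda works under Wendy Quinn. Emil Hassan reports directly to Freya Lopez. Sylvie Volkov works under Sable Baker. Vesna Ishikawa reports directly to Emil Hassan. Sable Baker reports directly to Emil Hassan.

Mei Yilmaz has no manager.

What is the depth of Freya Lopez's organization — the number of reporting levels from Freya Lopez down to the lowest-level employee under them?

4

The longest chain under Freya Lopez runs Freya Lopez → Emil Hassan → Sable Baker → Carol Jones → Kaia Fujita, which is 4 levels below Freya Lopez.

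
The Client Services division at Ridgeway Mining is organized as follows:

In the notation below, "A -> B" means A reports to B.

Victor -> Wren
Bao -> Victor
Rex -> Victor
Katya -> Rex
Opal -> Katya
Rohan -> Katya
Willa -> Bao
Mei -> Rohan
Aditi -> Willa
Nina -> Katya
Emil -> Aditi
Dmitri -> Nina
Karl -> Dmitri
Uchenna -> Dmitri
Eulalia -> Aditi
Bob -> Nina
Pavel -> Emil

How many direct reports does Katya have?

Katya directly manages Opal, Rohan, Nina. That is 3 direct reports.

3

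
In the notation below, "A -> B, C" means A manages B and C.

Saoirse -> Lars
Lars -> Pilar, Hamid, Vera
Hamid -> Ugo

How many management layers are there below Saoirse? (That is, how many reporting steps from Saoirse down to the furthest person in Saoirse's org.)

3

The longest chain under Saoirse runs Saoirse → Lars → Hamid → Ugo, which is 3 levels below Saoirse.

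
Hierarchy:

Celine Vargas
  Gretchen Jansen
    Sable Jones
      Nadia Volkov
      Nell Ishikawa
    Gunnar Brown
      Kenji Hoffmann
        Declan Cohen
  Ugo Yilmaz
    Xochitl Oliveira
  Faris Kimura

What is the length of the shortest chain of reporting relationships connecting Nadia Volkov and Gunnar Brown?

Nadia Volkov is 2 levels below Gretchen Jansen, and Gunnar Brown is 1 level below Gretchen Jansen (their lowest common manager). The shortest path runs up from Nadia Volkov to Gretchen Jansen and back down to Gunnar Brown: 2 + 1 = 3 links.

3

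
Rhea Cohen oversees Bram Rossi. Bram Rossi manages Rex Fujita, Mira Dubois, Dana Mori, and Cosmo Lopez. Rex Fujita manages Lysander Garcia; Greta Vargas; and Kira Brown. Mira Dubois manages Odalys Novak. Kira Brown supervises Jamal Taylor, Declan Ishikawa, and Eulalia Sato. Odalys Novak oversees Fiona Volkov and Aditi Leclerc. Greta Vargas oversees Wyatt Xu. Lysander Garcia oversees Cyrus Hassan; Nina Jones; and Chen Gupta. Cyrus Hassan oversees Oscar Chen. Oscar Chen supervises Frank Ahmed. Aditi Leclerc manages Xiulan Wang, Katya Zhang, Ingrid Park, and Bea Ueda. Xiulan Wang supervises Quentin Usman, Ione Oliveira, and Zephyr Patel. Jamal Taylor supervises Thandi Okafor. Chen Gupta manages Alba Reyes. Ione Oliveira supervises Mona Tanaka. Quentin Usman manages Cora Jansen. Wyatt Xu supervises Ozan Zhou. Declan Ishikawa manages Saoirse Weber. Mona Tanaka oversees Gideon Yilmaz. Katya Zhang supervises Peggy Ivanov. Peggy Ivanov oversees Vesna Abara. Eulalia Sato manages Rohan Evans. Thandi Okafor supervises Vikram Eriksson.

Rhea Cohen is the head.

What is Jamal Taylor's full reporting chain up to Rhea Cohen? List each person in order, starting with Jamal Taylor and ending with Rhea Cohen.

Jamal Taylor reports to Kira Brown. Kira Brown reports to Rex Fujita. Rex Fujita reports to Bram Rossi. Bram Rossi reports to Rhea Cohen. Rhea Cohen is at the top.

Jamal Taylor -> Kira Brown -> Rex Fujita -> Bram Rossi -> Rhea Cohen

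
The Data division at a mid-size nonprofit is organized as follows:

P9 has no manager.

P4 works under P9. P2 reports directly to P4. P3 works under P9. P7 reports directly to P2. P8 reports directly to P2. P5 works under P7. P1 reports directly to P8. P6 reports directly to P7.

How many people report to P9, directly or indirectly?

P9 directly manages P4, P3. Under P4: P2, P8, P1, P7, P6, P5 (6). P3 has no reports. So P9's organization is 2 direct reports plus everyone under them: 7 + 1 = 8.

8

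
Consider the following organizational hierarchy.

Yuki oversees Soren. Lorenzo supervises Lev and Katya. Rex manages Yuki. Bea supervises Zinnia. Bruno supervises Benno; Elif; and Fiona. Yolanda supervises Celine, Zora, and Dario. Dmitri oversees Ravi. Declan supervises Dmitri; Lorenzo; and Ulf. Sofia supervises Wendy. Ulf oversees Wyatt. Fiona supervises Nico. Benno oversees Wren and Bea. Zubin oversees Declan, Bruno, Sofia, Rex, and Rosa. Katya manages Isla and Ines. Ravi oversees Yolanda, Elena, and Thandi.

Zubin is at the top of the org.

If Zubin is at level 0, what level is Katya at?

Chain from Katya up to Zubin: Katya → Lorenzo → Declan → Zubin. That is 3 steps up, so Katya is 3 levels below Zubin.

3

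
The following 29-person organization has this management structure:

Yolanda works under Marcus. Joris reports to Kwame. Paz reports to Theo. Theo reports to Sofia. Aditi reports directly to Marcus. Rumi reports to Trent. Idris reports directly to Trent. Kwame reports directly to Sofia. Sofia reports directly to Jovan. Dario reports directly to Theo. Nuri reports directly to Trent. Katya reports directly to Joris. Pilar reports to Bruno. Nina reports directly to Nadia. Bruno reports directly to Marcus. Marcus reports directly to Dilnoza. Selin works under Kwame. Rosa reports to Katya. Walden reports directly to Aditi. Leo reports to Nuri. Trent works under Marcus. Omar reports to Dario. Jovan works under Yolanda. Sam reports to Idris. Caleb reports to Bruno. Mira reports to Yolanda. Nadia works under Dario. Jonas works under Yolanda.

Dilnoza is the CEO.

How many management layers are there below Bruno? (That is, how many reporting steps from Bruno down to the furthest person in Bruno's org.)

The longest chain under Bruno runs Bruno → Caleb, which is 1 level below Bruno.

1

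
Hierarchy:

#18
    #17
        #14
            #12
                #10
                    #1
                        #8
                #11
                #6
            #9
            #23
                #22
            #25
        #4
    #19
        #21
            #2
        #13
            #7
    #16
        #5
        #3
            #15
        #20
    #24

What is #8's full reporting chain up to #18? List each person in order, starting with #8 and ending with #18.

#8 reports to #1. #1 reports to #10. #10 reports to #12. #12 reports to #14. #14 reports to #17. #17 reports to #18. #18 is at the top.

#8 -> #1 -> #10 -> #12 -> #14 -> #17 -> #18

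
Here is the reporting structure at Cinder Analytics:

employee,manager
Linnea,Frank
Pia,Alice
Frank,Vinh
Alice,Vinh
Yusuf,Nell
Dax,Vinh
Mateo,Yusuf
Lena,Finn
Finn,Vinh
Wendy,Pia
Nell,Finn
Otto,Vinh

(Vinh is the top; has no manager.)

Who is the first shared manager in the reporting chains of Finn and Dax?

Vinh

Finn's chain of managers is Vinh. Dax's chain of managers is Vinh. The first manager that appears in both chains is Vinh.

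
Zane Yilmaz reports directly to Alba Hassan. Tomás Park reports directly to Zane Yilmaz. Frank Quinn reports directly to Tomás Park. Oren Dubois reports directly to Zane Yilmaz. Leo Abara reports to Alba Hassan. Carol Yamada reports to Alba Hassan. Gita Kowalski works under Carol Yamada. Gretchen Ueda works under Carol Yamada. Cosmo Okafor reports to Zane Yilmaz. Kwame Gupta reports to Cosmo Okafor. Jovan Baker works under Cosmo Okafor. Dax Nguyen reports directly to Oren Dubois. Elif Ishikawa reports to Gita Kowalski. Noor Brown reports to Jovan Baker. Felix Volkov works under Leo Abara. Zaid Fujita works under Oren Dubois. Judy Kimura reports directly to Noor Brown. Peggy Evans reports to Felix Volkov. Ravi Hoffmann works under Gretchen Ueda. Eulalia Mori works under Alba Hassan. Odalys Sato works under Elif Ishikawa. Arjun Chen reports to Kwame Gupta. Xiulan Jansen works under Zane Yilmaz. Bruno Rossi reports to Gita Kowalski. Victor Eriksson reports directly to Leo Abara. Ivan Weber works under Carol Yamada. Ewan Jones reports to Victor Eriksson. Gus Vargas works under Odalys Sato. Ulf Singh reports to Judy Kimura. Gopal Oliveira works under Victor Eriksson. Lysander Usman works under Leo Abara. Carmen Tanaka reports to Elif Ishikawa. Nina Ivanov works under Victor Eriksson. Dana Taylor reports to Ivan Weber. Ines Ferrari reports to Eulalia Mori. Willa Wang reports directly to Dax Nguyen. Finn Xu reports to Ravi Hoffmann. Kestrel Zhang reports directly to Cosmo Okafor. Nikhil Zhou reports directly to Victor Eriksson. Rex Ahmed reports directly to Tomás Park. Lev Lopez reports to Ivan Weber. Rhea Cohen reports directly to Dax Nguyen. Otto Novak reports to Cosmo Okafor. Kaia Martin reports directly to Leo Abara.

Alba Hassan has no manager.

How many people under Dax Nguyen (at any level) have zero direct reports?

The people in Dax Nguyen's organization with no one reporting to them are Rhea Cohen, Willa Wang. That is 2.

2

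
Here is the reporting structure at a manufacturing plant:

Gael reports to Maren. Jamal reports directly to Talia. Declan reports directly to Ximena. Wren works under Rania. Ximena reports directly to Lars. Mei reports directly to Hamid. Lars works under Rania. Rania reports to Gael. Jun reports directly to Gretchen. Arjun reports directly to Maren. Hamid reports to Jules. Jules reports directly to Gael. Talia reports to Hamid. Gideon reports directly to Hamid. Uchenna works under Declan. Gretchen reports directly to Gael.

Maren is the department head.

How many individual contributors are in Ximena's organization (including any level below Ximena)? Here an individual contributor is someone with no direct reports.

The only person in Ximena's organization with no one reporting to them is Uchenna. That is 1.

1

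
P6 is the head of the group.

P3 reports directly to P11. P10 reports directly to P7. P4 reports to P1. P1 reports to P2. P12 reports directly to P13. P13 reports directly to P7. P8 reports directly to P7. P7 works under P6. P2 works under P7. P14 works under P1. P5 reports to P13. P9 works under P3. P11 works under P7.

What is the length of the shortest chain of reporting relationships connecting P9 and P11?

P9 is in P11's organization: the chain from P9 up to P11 is P9 → P3 → P11, which is 2 links.

2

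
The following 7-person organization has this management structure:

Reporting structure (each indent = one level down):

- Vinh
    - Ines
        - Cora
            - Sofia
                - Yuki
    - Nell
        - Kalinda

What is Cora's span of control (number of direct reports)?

1

Cora directly manages Sofia. That is 1 direct report.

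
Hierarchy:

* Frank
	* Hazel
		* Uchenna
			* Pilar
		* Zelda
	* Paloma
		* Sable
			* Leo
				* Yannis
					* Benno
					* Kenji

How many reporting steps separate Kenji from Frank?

Chain from Kenji up to Frank: Kenji → Yannis → Leo → Sable → Paloma → Frank. That is 5 steps up, so Kenji is 5 levels below Frank.

5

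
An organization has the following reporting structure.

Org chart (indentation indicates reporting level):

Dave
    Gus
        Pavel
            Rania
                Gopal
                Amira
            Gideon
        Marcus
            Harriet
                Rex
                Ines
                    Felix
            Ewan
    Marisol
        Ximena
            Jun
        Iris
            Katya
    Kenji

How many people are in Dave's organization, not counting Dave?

18

Dave directly manages Gus, Marisol, Kenji. Under Gus: Marcus, Ewan, Harriet, Ines, Felix, Rex, Pavel, Gideon, Rania, Amira, Gopal (11). Under Marisol: Iris, Katya, Ximena, Jun (4). Kenji has no reports. So Dave's organization is 3 direct reports plus everyone under them: 12 + 5 + 1 = 18.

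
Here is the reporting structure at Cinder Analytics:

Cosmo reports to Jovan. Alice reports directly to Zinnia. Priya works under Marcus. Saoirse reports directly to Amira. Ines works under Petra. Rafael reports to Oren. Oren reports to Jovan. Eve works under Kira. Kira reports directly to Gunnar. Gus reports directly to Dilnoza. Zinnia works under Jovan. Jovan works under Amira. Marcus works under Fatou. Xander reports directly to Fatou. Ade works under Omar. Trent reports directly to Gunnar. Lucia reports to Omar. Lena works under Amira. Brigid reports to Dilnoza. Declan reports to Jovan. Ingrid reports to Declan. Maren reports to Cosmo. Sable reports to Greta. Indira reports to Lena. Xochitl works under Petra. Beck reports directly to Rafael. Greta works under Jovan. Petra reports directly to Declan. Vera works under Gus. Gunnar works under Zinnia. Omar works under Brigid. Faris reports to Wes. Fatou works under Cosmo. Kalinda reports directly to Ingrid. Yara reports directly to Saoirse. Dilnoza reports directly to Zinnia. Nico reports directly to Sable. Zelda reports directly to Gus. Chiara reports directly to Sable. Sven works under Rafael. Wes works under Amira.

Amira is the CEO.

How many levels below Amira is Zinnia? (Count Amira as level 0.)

2

Chain from Zinnia up to Amira: Zinnia → Jovan → Amira. That is 2 steps up, so Zinnia is 2 levels below Amira.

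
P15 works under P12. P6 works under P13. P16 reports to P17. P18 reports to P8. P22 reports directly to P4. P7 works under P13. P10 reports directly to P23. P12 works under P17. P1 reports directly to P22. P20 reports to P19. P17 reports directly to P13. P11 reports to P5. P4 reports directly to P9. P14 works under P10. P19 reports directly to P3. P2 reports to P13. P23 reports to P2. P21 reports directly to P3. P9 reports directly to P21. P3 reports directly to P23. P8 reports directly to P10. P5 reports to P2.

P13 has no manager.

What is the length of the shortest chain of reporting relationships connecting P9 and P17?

6

P9 is 5 levels below P13, and P17 is 1 level below P13 (their lowest common manager). The shortest path runs up from P9 to P13 and back down to P17: 5 + 1 = 6 links.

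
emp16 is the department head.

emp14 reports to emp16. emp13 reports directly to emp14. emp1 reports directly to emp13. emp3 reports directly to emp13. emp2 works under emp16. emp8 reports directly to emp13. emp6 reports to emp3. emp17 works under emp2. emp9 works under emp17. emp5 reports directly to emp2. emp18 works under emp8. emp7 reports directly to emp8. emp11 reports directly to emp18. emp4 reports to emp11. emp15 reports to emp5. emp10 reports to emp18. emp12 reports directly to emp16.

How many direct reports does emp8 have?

2

emp8 directly manages emp18, emp7. That is 2 direct reports.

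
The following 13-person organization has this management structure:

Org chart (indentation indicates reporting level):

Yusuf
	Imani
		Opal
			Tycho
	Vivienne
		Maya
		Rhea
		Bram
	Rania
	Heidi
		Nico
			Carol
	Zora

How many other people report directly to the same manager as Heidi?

Heidi reports to Yusuf. Yusuf's other direct reports are Imani, Vivienne, Rania, Zora — 4 peers.

4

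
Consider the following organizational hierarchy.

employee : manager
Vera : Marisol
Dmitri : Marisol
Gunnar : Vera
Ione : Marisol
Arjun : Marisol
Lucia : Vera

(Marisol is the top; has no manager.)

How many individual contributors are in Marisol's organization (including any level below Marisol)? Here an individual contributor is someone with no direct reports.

The people in Marisol's organization with no one reporting to them are Arjun, Ione, Dmitri, Lucia, Gunnar. That is 5.

5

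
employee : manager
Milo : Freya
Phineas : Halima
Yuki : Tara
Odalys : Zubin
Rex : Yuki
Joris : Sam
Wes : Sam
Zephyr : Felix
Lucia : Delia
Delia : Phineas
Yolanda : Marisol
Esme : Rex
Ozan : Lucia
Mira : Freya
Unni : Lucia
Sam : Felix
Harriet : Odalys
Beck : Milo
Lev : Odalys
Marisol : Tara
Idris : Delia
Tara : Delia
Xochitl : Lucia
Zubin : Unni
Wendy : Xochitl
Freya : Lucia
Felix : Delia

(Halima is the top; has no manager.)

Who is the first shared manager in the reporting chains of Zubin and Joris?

Zubin's chain of managers is Unni, Lucia, Delia, Phineas, Halima. Joris's chain of managers is Sam, Felix, Delia, Phineas, Halima. The first manager that appears in both chains is Delia.

Delia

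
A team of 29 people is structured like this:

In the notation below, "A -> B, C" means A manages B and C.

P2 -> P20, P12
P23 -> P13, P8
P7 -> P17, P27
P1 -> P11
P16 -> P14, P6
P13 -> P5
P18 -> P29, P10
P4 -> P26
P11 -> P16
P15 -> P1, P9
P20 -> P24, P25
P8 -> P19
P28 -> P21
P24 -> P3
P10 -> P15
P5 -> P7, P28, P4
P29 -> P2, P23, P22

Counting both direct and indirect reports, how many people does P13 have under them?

8

P13 directly manages P5. Under P5: P4, P26, P28, P21, P7, P27, P17 (7). That's 8 in total.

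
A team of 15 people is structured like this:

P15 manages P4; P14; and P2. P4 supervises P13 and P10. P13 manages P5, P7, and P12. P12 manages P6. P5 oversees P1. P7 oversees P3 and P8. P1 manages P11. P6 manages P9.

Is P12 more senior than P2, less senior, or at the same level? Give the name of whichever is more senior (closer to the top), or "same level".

P2

P12 is 3 levels below P15; P2 is 1. P2 is higher.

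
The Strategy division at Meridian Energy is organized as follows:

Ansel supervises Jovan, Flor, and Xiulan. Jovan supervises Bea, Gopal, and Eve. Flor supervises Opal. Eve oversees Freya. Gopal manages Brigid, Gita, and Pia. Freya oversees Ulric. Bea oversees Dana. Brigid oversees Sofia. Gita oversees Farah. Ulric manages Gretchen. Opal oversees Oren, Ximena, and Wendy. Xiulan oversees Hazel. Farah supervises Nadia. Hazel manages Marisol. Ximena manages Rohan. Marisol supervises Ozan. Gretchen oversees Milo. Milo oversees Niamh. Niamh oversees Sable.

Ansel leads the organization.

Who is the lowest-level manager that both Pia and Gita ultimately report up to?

Gopal

Pia's chain of managers is Gopal, Jovan, Ansel. Gita's chain of managers is Gopal, Jovan, Ansel. The first manager that appears in both chains is Gopal.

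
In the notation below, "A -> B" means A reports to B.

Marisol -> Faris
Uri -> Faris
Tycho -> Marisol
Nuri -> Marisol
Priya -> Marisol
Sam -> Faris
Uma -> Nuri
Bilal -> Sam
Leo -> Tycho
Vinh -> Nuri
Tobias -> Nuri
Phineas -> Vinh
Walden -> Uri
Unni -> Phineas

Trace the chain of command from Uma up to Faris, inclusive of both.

Uma reports to Nuri. Nuri reports to Marisol. Marisol reports to Faris. Faris is at the top.

Uma -> Nuri -> Marisol -> Faris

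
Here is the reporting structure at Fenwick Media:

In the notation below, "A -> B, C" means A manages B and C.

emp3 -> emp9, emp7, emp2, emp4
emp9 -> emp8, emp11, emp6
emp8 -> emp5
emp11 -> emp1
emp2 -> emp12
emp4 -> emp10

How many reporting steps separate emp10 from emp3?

2

Chain from emp10 up to emp3: emp10 → emp4 → emp3. That is 2 steps up, so emp10 is 2 levels below emp3.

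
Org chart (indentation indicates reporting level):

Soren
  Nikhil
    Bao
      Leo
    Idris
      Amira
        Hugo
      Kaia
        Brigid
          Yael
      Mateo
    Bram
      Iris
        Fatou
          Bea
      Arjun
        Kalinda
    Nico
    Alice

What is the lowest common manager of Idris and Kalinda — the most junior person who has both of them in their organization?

Idris's chain of managers is Nikhil, Soren. Kalinda's chain of managers is Arjun, Bram, Nikhil, Soren. The first manager that appears in both chains is Nikhil.

Nikhil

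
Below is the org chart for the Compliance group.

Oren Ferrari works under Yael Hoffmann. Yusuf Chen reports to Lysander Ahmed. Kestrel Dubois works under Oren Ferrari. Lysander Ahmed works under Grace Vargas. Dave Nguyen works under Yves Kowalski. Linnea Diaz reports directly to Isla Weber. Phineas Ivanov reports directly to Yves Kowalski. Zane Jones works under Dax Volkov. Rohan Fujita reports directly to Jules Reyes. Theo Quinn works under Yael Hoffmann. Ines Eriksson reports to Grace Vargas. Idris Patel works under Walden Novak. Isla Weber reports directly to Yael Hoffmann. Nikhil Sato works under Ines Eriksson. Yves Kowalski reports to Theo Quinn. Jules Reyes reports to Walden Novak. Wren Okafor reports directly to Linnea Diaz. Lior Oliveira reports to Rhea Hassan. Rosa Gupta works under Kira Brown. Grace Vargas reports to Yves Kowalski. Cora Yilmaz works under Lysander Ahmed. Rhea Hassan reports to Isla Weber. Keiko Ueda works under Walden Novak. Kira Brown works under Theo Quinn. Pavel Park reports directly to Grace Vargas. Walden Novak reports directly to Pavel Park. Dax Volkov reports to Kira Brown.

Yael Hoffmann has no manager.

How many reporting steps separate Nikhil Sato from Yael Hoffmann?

5

Chain from Nikhil Sato up to Yael Hoffmann: Nikhil Sato → Ines Eriksson → Grace Vargas → Yves Kowalski → Theo Quinn → Yael Hoffmann. That is 5 steps up, so Nikhil Sato is 5 levels below Yael Hoffmann.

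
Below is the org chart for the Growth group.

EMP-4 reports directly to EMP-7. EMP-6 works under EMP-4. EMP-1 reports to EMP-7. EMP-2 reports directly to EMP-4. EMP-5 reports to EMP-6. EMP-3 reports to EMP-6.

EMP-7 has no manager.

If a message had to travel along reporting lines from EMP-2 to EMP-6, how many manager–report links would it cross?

EMP-2 is 1 level below EMP-4, and EMP-6 is 1 level below EMP-4 (their lowest common manager). The shortest path runs up from EMP-2 to EMP-4 and back down to EMP-6: 1 + 1 = 2 links.

2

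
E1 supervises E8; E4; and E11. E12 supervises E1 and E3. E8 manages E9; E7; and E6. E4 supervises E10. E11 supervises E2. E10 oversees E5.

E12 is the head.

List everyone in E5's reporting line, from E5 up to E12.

E5 -> E10 -> E4 -> E1 -> E12

E5 reports to E10. E10 reports to E4. E4 reports to E1. E1 reports to E12. E12 is at the top.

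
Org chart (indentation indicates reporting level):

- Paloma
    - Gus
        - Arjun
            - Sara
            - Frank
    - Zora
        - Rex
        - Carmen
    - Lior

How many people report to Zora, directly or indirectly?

Zora directly manages Rex, Carmen. Rex has no reports. Carmen has no reports. So Zora's organization is 2 direct reports plus everyone under them: 1 + 1 = 2.

2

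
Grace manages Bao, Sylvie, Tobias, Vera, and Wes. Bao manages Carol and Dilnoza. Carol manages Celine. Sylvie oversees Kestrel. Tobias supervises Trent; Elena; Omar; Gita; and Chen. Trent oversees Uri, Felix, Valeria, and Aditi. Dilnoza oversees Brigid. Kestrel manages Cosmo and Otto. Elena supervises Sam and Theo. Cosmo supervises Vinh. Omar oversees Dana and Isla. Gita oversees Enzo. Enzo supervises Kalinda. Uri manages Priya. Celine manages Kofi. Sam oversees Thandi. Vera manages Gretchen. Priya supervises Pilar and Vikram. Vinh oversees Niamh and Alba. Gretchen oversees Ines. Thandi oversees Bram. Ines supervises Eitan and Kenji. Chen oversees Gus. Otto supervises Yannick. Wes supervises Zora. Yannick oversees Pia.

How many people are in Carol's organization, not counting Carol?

Carol directly manages Celine. Under Celine: Kofi (1). That's 2 in total.

2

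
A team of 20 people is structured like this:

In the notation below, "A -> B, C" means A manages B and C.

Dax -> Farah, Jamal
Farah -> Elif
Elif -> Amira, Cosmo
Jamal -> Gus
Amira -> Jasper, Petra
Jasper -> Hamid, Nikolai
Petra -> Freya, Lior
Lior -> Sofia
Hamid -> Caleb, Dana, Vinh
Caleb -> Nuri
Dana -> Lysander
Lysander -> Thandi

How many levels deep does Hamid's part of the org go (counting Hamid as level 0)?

The longest chain under Hamid runs Hamid → Dana → Lysander → Thandi, which is 3 levels below Hamid.

3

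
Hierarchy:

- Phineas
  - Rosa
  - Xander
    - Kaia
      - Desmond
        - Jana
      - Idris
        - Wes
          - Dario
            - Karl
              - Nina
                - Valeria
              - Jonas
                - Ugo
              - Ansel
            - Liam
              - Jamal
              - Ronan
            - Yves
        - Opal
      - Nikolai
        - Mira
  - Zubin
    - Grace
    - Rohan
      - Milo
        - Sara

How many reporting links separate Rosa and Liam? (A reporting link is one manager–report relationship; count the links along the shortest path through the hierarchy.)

Rosa is 1 level below Phineas, and Liam is 6 levels below Phineas (their lowest common manager). The shortest path runs up from Rosa to Phineas and back down to Liam: 1 + 6 = 7 links.

7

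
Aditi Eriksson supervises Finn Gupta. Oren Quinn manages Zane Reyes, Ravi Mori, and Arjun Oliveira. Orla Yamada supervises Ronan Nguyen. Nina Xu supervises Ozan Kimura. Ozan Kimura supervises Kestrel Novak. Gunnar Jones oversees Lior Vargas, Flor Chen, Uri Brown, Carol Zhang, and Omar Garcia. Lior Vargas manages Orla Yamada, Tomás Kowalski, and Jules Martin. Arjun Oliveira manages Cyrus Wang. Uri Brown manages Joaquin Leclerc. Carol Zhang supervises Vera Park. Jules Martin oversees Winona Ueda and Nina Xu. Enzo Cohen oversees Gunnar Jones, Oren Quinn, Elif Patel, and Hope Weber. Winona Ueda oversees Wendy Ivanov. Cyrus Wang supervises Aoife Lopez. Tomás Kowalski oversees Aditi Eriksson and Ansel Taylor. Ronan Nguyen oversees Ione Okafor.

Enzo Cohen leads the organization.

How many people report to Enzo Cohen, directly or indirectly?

Enzo Cohen directly manages Gunnar Jones, Oren Quinn, Elif Patel, Hope Weber. Under Gunnar Jones: Omar Garcia, Carol Zhang, Vera Park, Uri Brown, Joaquin Leclerc, Flor Chen, Lior Vargas, Tomás Kowalski, Ansel Taylor, Aditi Eriksson, Finn Gupta, Orla Yamada, Ronan Nguyen, Ione Okafor, Jules Martin, Nina Xu, Ozan Kimura, Kestrel Novak, Winona Ueda, Wendy Ivanov (20). Under Oren Quinn: Ravi Mori, Arjun Oliveira, Cyrus Wang, Aoife Lopez, Zane Reyes (5). Elif Patel has no reports. Hope Weber has no reports. So Enzo Cohen's organization is 4 direct reports plus everyone under them: 21 + 6 + 1 + 1 = 29.

29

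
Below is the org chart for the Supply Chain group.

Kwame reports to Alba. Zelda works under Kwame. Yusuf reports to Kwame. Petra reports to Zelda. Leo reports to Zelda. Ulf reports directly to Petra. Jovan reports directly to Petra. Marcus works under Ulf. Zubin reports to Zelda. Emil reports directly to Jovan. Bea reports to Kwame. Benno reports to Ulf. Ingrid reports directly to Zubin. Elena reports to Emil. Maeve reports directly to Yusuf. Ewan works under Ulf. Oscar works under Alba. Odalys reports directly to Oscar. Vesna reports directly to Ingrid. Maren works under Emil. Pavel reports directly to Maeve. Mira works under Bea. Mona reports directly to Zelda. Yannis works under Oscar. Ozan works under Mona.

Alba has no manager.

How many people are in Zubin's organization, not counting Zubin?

Zubin directly manages Ingrid. Under Ingrid: Vesna (1). That's 2 in total.

2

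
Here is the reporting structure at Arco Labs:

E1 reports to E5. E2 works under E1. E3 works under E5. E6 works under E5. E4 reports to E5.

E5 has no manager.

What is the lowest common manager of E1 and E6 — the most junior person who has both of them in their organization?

E5

E1's chain of managers is E5. E6's chain of managers is E5. The first manager that appears in both chains is E5.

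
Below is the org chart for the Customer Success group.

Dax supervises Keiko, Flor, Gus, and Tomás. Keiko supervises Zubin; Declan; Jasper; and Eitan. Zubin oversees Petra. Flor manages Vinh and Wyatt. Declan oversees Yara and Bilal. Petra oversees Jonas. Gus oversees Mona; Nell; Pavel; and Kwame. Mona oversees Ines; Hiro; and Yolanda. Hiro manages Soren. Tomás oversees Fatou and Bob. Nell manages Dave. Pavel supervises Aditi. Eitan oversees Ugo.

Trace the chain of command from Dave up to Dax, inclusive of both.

Dave reports to Nell. Nell reports to Gus. Gus reports to Dax. Dax is at the top.

Dave -> Nell -> Gus -> Dax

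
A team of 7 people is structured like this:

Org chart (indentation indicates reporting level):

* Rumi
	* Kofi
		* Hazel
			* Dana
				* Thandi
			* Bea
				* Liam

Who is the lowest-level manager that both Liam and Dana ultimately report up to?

Liam's chain of managers is Bea, Hazel, Kofi, Rumi. Dana's chain of managers is Hazel, Kofi, Rumi. The first manager that appears in both chains is Hazel.

Hazel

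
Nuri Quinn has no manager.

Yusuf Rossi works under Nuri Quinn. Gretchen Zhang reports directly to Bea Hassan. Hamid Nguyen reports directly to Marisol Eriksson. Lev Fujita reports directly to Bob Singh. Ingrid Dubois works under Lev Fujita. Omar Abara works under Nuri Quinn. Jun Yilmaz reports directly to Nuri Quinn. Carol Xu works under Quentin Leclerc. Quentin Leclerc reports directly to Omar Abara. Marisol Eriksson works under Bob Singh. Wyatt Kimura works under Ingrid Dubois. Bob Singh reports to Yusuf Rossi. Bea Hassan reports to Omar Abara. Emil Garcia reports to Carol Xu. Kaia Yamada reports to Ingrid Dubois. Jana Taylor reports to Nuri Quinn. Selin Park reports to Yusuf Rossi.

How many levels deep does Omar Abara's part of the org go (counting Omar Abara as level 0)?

The longest chain under Omar Abara runs Omar Abara → Quentin Leclerc → Carol Xu → Emil Garcia, which is 3 levels below Omar Abara.

3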